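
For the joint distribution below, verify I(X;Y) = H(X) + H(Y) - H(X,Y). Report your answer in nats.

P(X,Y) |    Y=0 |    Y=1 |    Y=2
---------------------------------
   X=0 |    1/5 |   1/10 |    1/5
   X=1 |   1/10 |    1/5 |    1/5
I(X;Y) = 0.0340 nats

Mutual information has multiple equivalent forms:
- I(X;Y) = H(X) - H(X|Y)
- I(X;Y) = H(Y) - H(Y|X)
- I(X;Y) = H(X) + H(Y) - H(X,Y)

Computing all quantities:
H(X) = 0.6931, H(Y) = 1.0889, H(X,Y) = 1.7481
H(X|Y) = 0.6592, H(Y|X) = 1.0549

Verification:
H(X) - H(X|Y) = 0.6931 - 0.6592 = 0.0340
H(Y) - H(Y|X) = 1.0889 - 1.0549 = 0.0340
H(X) + H(Y) - H(X,Y) = 0.6931 + 1.0889 - 1.7481 = 0.0340

All forms give I(X;Y) = 0.0340 nats. ✓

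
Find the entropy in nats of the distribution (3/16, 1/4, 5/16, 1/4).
1.3705 nats

Shannon entropy is H(X) = -Σ p(x) log p(x).

For P = (3/16, 1/4, 5/16, 1/4):
H = -3/16 × log_e(3/16) -1/4 × log_e(1/4) -5/16 × log_e(5/16) -1/4 × log_e(1/4)
H = 1.3705 nats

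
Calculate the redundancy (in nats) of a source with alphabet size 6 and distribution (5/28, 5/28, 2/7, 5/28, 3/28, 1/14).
0.0831 nats

Redundancy measures how far a source is from maximum entropy:
R = H_max - H(X)

Maximum entropy for 6 symbols: H_max = log_e(6) = 1.7918 nats
Actual entropy: H(X) = 1.7087 nats
Redundancy: R = 1.7918 - 1.7087 = 0.0831 nats

This redundancy represents potential for compression: the source could be compressed by 0.0831 nats per symbol.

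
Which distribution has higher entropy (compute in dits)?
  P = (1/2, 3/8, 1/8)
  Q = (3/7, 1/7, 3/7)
Q

Computing entropies in dits:
H(P) = 0.4231
H(Q) = 0.4361

Distribution Q has higher entropy.

Intuition: The distribution closer to uniform (more spread out) has higher entropy.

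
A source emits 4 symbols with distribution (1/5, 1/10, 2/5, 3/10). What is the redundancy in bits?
0.1536 bits

Redundancy measures how far a source is from maximum entropy:
R = H_max - H(X)

Maximum entropy for 4 symbols: H_max = log_2(4) = 2.0000 bits
Actual entropy: H(X) = 1.8464 bits
Redundancy: R = 2.0000 - 1.8464 = 0.1536 bits

This redundancy represents potential for compression: the source could be compressed by 0.1536 bits per symbol.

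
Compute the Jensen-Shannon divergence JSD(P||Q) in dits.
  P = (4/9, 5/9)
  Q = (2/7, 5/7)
0.0059 dits

Jensen-Shannon divergence is:
JSD(P||Q) = 0.5 × D_KL(P||M) + 0.5 × D_KL(Q||M)
where M = 0.5 × (P + Q) is the mixture distribution.

M = 0.5 × (4/9, 5/9) + 0.5 × (2/7, 5/7) = (0.365079, 0.634921)

D_KL(P||M) = 0.0058 dits
D_KL(Q||M) = 0.0061 dits

JSD(P||Q) = 0.5 × 0.0058 + 0.5 × 0.0061 = 0.0059 dits

Unlike KL divergence, JSD is symmetric and bounded: 0 ≤ JSD ≤ log(2).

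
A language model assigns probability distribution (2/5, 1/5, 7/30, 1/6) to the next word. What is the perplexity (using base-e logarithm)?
3.7682

Perplexity is e^H (or exp(H) for natural log).

First, H = -Σ p log p = 1.3266 nats
Perplexity = e^1.3266 = 3.7682

Interpretation: The model's uncertainty is equivalent to choosing uniformly among 3.8 options.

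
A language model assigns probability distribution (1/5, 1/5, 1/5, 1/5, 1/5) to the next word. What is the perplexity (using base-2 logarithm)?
5.0000

Perplexity is 2^H (or exp(H) for natural log).

First, H = -Σ p log p = 2.3219 bits
Perplexity = 2^2.3219 = 5.0000

Interpretation: The model's uncertainty is equivalent to choosing uniformly among 5.0 options.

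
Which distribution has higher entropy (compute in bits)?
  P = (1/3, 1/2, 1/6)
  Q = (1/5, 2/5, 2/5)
Q

Computing entropies in bits:
H(P) = 1.4591
H(Q) = 1.5219

Distribution Q has higher entropy.

Intuition: The distribution closer to uniform (more spread out) has higher entropy.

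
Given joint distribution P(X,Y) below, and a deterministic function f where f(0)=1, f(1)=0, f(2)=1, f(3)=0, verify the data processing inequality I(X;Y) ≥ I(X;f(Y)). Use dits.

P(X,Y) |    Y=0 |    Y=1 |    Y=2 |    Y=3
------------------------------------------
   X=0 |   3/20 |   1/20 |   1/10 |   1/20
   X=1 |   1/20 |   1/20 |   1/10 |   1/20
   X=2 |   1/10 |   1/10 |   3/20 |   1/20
I(X;Y) = 0.0116, I(X;f(Y)) = 0.0022, inequality holds: 0.0116 ≥ 0.0022

Data Processing Inequality: For any Markov chain X → Y → Z, we have I(X;Y) ≥ I(X;Z).

Here Z = f(Y) is a deterministic function of Y, forming X → Y → Z.

Original I(X;Y) = 0.0116 dits

After applying f:
P(X,Z) where Z=f(Y):
- P(X,Z=0) = P(X,Y=1) + P(X,Y=3)
- P(X,Z=1) = P(X,Y=0) + P(X,Y=2)

I(X;Z) = I(X;f(Y)) = 0.0022 dits

Verification: 0.0116 ≥ 0.0022 ✓

Information cannot be created by processing; the function f can only lose information about X.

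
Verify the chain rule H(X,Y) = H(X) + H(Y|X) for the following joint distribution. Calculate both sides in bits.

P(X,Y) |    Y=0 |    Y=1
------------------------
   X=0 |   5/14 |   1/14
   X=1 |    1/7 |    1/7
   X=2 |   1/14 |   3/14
H(X,Y) = 2.3527, H(X) = 1.5567, H(Y|X) = 0.7961 (all in bits)

Chain rule: H(X,Y) = H(X) + H(Y|X)

Left side — joint entropy directly:
H(X,Y) = -Σ p(x,y) log p(x,y) = 2.3527 bits

Right side — compute H(Y|X) from the conditional distributions:
P(X) = (3/7, 2/7, 2/7), so H(X) = 1.5567 bits
H(Y|X) = Σ_x P(X=x) · H(Y|X=x):
  P(Y|X=0) = (5/6, 1/6), H(Y|X=0) = 0.6500, weight P(X=0) = 3/7
  P(Y|X=1) = (1/2, 1/2), H(Y|X=1) = 1.0000, weight P(X=1) = 2/7
  P(Y|X=2) = (1/4, 3/4), H(Y|X=2) = 0.8113, weight P(X=2) = 2/7
H(Y|X) = 0.7961 bits

H(X) + H(Y|X) = 1.5567 + 0.7961 = 2.3527 bits

Both sides equal 2.3527 bits. ✓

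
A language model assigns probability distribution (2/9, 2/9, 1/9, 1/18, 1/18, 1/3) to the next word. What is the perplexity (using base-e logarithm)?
4.9529

Perplexity is e^H (or exp(H) for natural log).

First, H = -Σ p log p = 1.6000 nats
Perplexity = e^1.6000 = 4.9529

Interpretation: The model's uncertainty is equivalent to choosing uniformly among 5.0 options.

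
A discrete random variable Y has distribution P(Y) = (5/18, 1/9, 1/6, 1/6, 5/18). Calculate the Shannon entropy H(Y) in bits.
2.2405 bits

Shannon entropy is H(X) = -Σ p(x) log p(x).

For P = (5/18, 1/9, 1/6, 1/6, 5/18):
H = -5/18 × log_2(5/18) -1/9 × log_2(1/9) -1/6 × log_2(1/6) -1/6 × log_2(1/6) -5/18 × log_2(5/18)
H = 2.2405 bits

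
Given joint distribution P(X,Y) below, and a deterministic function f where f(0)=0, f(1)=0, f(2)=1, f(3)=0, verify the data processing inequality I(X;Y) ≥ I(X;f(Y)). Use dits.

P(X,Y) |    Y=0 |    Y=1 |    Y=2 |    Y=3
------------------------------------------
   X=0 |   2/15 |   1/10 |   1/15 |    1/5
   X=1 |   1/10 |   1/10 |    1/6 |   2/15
I(X;Y) = 0.0136, I(X;f(Y)) = 0.0125, inequality holds: 0.0136 ≥ 0.0125

Data Processing Inequality: For any Markov chain X → Y → Z, we have I(X;Y) ≥ I(X;Z).

Here Z = f(Y) is a deterministic function of Y, forming X → Y → Z.

Original I(X;Y) = 0.0136 dits

After applying f:
P(X,Z) where Z=f(Y):
- P(X,Z=0) = P(X,Y=0) + P(X,Y=1) + P(X,Y=3)
- P(X,Z=1) = P(X,Y=2)

I(X;Z) = I(X;f(Y)) = 0.0125 dits

Verification: 0.0136 ≥ 0.0125 ✓

Information cannot be created by processing; the function f can only lose information about X.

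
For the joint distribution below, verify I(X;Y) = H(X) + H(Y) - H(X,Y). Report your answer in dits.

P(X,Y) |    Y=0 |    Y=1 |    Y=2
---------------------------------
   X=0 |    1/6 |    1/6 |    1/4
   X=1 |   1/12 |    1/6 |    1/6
I(X;Y) = 0.0037 dits

Mutual information has multiple equivalent forms:
- I(X;Y) = H(X) - H(X|Y)
- I(X;Y) = H(Y) - H(Y|X)
- I(X;Y) = H(X) + H(Y) - H(X,Y)

Computing all quantities:
H(X) = 0.2950, H(Y) = 0.4680, H(X,Y) = 0.7592
H(X|Y) = 0.2912, H(Y|X) = 0.4642

Verification:
H(X) - H(X|Y) = 0.2950 - 0.2912 = 0.0037
H(Y) - H(Y|X) = 0.4680 - 0.4642 = 0.0037
H(X) + H(Y) - H(X,Y) = 0.2950 + 0.4680 - 0.7592 = 0.0037

All forms give I(X;Y) = 0.0037 dits. ✓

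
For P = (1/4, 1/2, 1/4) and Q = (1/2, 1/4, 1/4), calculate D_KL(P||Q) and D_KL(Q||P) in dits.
D_KL(P||Q) = 0.0753, D_KL(Q||P) = 0.0753

KL divergence is not symmetric: D_KL(P||Q) ≠ D_KL(Q||P) in general.

D_KL(P||Q) = 0.0753 dits
D_KL(Q||P) = 0.0753 dits

In this case they happen to be equal (to 4 decimal places).

This asymmetry is why KL divergence is not a true distance metric.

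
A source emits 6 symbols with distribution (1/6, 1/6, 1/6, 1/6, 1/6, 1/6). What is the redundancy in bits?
0.0000 bits

Redundancy measures how far a source is from maximum entropy:
R = H_max - H(X)

Maximum entropy for 6 symbols: H_max = log_2(6) = 2.5850 bits
Actual entropy: H(X) = 2.5850 bits
Redundancy: R = 2.5850 - 2.5850 = 0.0000 bits

This redundancy represents potential for compression: the source could be compressed by 0.0000 bits per symbol.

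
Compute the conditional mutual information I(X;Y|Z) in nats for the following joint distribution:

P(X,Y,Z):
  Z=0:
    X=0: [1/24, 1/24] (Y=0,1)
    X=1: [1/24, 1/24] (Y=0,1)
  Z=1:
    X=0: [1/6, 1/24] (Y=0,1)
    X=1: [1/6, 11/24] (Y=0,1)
0.0941 nats

Conditional mutual information: I(X;Y|Z) = H(X|Z) + H(Y|Z) - H(X,Y|Z)

H(Z) = 0.4506
H(X,Z) = 1.0347 → H(X|Z) = 0.5841
H(Y,Z) = 1.1269 → H(Y|Z) = 0.6764
H(X,Y,Z) = 1.6169 → H(X,Y|Z) = 1.1664

I(X;Y|Z) = 0.5841 + 0.6764 - 1.1664 = 0.0941 nats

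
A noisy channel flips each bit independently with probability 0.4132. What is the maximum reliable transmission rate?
0.0218 bits

For a binary symmetric channel (BSC) with error probability p:
Capacity C = 1 - H(p) bits per symbol

where H(p) = -p log₂(p) - (1-p) log₂(1-p) is the binary entropy function.

H(0.4132) = 0.9782 bits
C = 1 - 0.9782 = 0.0218 bits per symbol

This means we can reliably transmit up to 0.0218 bits of information per channel use.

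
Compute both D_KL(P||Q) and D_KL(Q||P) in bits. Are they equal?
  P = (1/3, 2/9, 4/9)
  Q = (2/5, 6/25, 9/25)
D_KL(P||Q) = 0.0228, D_KL(Q||P) = 0.0224

KL divergence is not symmetric: D_KL(P||Q) ≠ D_KL(Q||P) in general.

D_KL(P||Q) = 0.0228 bits
D_KL(Q||P) = 0.0224 bits

No, they are not equal!

This asymmetry is why KL divergence is not a true distance metric.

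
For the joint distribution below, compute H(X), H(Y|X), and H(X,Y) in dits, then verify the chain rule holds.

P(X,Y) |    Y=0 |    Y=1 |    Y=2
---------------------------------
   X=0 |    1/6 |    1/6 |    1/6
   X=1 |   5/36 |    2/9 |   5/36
H(X,Y) = 0.7724, H(X) = 0.3010, H(Y|X) = 0.4714 (all in dits)

Chain rule: H(X,Y) = H(X) + H(Y|X)

Left side — joint entropy directly:
H(X,Y) = -Σ p(x,y) log p(x,y) = 0.7724 dits

Right side — compute H(Y|X) from the conditional distributions:
P(X) = (1/2, 1/2), so H(X) = 0.3010 dits
H(Y|X) = Σ_x P(X=x) · H(Y|X=x):
  P(Y|X=0) = (1/3, 1/3, 1/3), H(Y|X=0) = 0.4771, weight P(X=0) = 1/2
  P(Y|X=1) = (5/18, 4/9, 5/18), H(Y|X=1) = 0.4656, weight P(X=1) = 1/2
H(Y|X) = 0.4714 dits

H(X) + H(Y|X) = 0.3010 + 0.4714 = 0.7724 dits

Both sides equal 0.7724 dits. ✓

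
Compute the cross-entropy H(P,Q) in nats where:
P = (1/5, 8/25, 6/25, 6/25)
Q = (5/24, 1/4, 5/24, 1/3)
1.3975 nats

Cross-entropy: H(P,Q) = -Σ p(x) log q(x)

Alternatively: H(P,Q) = H(P) + D_KL(P||Q)
H(P) = 1.3715 nats
D_KL(P||Q) = 0.0259 nats

H(P,Q) = 1.3715 + 0.0259 = 1.3975 nats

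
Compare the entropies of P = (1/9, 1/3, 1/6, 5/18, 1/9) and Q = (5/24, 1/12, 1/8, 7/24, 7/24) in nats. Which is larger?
Q

Computing entropies in nats:
H(P) = 1.5089
H(Q) = 1.5126

Distribution Q has higher entropy.

Intuition: The distribution closer to uniform (more spread out) has higher entropy.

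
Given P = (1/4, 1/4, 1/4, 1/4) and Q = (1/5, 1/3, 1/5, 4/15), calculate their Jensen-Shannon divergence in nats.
0.0059 nats

Jensen-Shannon divergence is:
JSD(P||Q) = 0.5 × D_KL(P||M) + 0.5 × D_KL(Q||M)
where M = 0.5 × (P + Q) is the mixture distribution.

M = 0.5 × (1/4, 1/4, 1/4, 1/4) + 0.5 × (1/5, 1/3, 1/5, 4/15) = (9/40, 7/24, 9/40, 0.258333)

D_KL(P||M) = 0.0059 nats
D_KL(Q||M) = 0.0059 nats

JSD(P||Q) = 0.5 × 0.0059 + 0.5 × 0.0059 = 0.0059 nats

Unlike KL divergence, JSD is symmetric and bounded: 0 ≤ JSD ≤ log(2).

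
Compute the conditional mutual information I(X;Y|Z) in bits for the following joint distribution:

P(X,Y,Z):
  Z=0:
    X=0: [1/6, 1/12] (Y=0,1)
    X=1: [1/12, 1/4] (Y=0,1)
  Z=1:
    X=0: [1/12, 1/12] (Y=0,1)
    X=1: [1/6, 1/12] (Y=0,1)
0.0830 bits

Conditional mutual information: I(X;Y|Z) = H(X|Z) + H(Y|Z) - H(X,Y|Z)

H(Z) = 0.9799
H(X,Z) = 1.9591 → H(X|Z) = 0.9793
H(Y,Z) = 1.9591 → H(Y|Z) = 0.9793
H(X,Y,Z) = 2.8554 → H(X,Y|Z) = 1.8755

I(X;Y|Z) = 0.9793 + 0.9793 - 1.8755 = 0.0830 bits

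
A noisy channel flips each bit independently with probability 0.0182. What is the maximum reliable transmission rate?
0.8688 bits

For a binary symmetric channel (BSC) with error probability p:
Capacity C = 1 - H(p) bits per symbol

where H(p) = -p log₂(p) - (1-p) log₂(1-p) is the binary entropy function.

H(0.0182) = 0.1312 bits
C = 1 - 0.1312 = 0.8688 bits per symbol

This means we can reliably transmit up to 0.8688 bits of information per channel use.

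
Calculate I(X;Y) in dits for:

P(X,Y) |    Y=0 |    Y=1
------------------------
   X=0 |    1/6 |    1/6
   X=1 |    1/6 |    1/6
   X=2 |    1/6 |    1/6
0.0000 dits

Mutual information: I(X;Y) = H(X) + H(Y) - H(X,Y)

Marginals:
P(X) = (1/3, 1/3, 1/3), H(X) = 0.4771 dits
P(Y) = (1/2, 1/2), H(Y) = 0.3010 dits

Joint entropy: H(X,Y) = 0.7782 dits

I(X;Y) = 0.4771 + 0.3010 - 0.7782 = 0.0000 dits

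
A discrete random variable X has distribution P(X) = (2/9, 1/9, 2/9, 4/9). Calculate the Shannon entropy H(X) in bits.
1.8366 bits

Shannon entropy is H(X) = -Σ p(x) log p(x).

For P = (2/9, 1/9, 2/9, 4/9):
H = -2/9 × log_2(2/9) -1/9 × log_2(1/9) -2/9 × log_2(2/9) -4/9 × log_2(4/9)
H = 1.8366 bits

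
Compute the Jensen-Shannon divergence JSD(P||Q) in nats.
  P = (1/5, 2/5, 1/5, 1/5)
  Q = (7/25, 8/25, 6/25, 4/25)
0.0076 nats

Jensen-Shannon divergence is:
JSD(P||Q) = 0.5 × D_KL(P||M) + 0.5 × D_KL(Q||M)
where M = 0.5 × (P + Q) is the mixture distribution.

M = 0.5 × (1/5, 2/5, 1/5, 1/5) + 0.5 × (7/25, 8/25, 6/25, 4/25) = (6/25, 9/25, 0.22, 0.18)

D_KL(P||M) = 0.0077 nats
D_KL(Q||M) = 0.0075 nats

JSD(P||Q) = 0.5 × 0.0077 + 0.5 × 0.0075 = 0.0076 nats

Unlike KL divergence, JSD is symmetric and bounded: 0 ≤ JSD ≤ log(2).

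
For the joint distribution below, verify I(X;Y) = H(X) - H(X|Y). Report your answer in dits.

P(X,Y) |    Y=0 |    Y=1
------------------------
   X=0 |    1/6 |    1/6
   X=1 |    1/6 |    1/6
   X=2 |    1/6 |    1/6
I(X;Y) = 0.0000 dits

Mutual information has multiple equivalent forms:
- I(X;Y) = H(X) - H(X|Y)
- I(X;Y) = H(Y) - H(Y|X)
- I(X;Y) = H(X) + H(Y) - H(X,Y)

Computing all quantities:
H(X) = 0.4771, H(Y) = 0.3010, H(X,Y) = 0.7782
H(X|Y) = 0.4771, H(Y|X) = 0.3010

Verification:
H(X) - H(X|Y) = 0.4771 - 0.4771 = 0.0000
H(Y) - H(Y|X) = 0.3010 - 0.3010 = 0.0000
H(X) + H(Y) - H(X,Y) = 0.4771 + 0.3010 - 0.7782 = 0.0000

All forms give I(X;Y) = 0.0000 dits. ✓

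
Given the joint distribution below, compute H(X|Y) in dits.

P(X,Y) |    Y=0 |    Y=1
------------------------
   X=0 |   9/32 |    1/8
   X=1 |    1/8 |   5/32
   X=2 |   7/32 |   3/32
0.4601 dits

Using the chain rule: H(X|Y) = H(X,Y) - H(Y)

First, compute H(X,Y) = 0.7474 dits

Marginal P(Y) = (5/8, 3/8)
H(Y) = 0.2873 dits

H(X|Y) = H(X,Y) - H(Y) = 0.7474 - 0.2873 = 0.4601 dits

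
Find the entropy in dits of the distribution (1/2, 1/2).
0.3010 dits

Shannon entropy is H(X) = -Σ p(x) log p(x).

For P = (1/2, 1/2):
H = -1/2 × log_10(1/2) -1/2 × log_10(1/2)
H = 0.3010 dits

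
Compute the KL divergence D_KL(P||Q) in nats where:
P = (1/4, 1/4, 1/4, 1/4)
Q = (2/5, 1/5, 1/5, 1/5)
0.0499 nats

KL divergence: D_KL(P||Q) = Σ p(x) log(p(x)/q(x))

Computing term by term:
  x=0: 1/4 × log_e[(1/4)/(2/5)] = 1/4 × -0.4700 = -0.1175
  x=1: 1/4 × log_e[(1/4)/(1/5)] = 1/4 × 0.2231 = 0.0558
  x=2: 1/4 × log_e[(1/4)/(1/5)] = 1/4 × 0.2231 = 0.0558
  x=3: 1/4 × log_e[(1/4)/(1/5)] = 1/4 × 0.2231 = 0.0558

D_KL(P||Q) = 0.0499 nats

Note: KL divergence is always non-negative and equals 0 iff P = Q.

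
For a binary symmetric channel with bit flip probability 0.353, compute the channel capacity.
0.0633 bits

For a binary symmetric channel (BSC) with error probability p:
Capacity C = 1 - H(p) bits per symbol

where H(p) = -p log₂(p) - (1-p) log₂(1-p) is the binary entropy function.

H(0.353) = 0.9367 bits
C = 1 - 0.9367 = 0.0633 bits per symbol

This means we can reliably transmit up to 0.0633 bits of information per channel use.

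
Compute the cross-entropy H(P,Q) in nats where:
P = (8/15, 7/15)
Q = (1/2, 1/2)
0.6931 nats

Cross-entropy: H(P,Q) = -Σ p(x) log q(x)

Alternatively: H(P,Q) = H(P) + D_KL(P||Q)
H(P) = 0.6909 nats
D_KL(P||Q) = 0.0022 nats

H(P,Q) = 0.6909 + 0.0022 = 0.6931 nats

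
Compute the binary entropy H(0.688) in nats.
0.6207 nats

The binary entropy function is:
H(p) = -p log(p) - (1-p) log(1-p)

H(0.688) = -0.688 × log_e(0.688) - 0.312 × log_e(0.312)
H(0.688) = 0.6207 nats

Note: Binary entropy is maximized at p=0.5 (H=1 bit) and minimized at p=0 or p=1 (H=0).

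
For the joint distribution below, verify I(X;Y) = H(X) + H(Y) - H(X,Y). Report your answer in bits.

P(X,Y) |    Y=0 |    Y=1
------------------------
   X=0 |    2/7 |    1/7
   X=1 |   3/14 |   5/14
I(X;Y) = 0.0611 bits

Mutual information has multiple equivalent forms:
- I(X;Y) = H(X) - H(X|Y)
- I(X;Y) = H(Y) - H(Y|X)
- I(X;Y) = H(X) + H(Y) - H(X,Y)

Computing all quantities:
H(X) = 0.9852, H(Y) = 1.0000, H(X,Y) = 1.9242
H(X|Y) = 0.9242, H(Y|X) = 0.9389

Verification:
H(X) - H(X|Y) = 0.9852 - 0.9242 = 0.0611
H(Y) - H(Y|X) = 1.0000 - 0.9389 = 0.0611
H(X) + H(Y) - H(X,Y) = 0.9852 + 1.0000 - 1.9242 = 0.0611

All forms give I(X;Y) = 0.0611 bits. ✓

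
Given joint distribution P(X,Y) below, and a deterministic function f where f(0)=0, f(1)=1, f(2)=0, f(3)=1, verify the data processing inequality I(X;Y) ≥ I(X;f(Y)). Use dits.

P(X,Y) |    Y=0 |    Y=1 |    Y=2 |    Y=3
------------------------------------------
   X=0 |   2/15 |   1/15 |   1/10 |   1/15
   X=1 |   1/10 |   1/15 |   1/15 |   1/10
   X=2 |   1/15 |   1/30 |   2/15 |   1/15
I(X;Y) = 0.0135, I(X;f(Y)) = 0.0046, inequality holds: 0.0135 ≥ 0.0046

Data Processing Inequality: For any Markov chain X → Y → Z, we have I(X;Y) ≥ I(X;Z).

Here Z = f(Y) is a deterministic function of Y, forming X → Y → Z.

Original I(X;Y) = 0.0135 dits

After applying f:
P(X,Z) where Z=f(Y):
- P(X,Z=0) = P(X,Y=0) + P(X,Y=2)
- P(X,Z=1) = P(X,Y=1) + P(X,Y=3)

I(X;Z) = I(X;f(Y)) = 0.0046 dits

Verification: 0.0135 ≥ 0.0046 ✓

Information cannot be created by processing; the function f can only lose information about X.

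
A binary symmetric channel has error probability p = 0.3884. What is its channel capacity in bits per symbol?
0.0362 bits

For a binary symmetric channel (BSC) with error probability p:
Capacity C = 1 - H(p) bits per symbol

where H(p) = -p log₂(p) - (1-p) log₂(1-p) is the binary entropy function.

H(0.3884) = 0.9638 bits
C = 1 - 0.9638 = 0.0362 bits per symbol

This means we can reliably transmit up to 0.0362 bits of information per channel use.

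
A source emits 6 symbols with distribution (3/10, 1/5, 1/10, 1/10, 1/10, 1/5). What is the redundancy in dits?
0.0417 dits

Redundancy measures how far a source is from maximum entropy:
R = H_max - H(X)

Maximum entropy for 6 symbols: H_max = log_10(6) = 0.7782 dits
Actual entropy: H(X) = 0.7365 dits
Redundancy: R = 0.7782 - 0.7365 = 0.0417 dits

This redundancy represents potential for compression: the source could be compressed by 0.0417 dits per symbol.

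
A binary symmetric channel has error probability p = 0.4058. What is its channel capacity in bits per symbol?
0.0258 bits

For a binary symmetric channel (BSC) with error probability p:
Capacity C = 1 - H(p) bits per symbol

where H(p) = -p log₂(p) - (1-p) log₂(1-p) is the binary entropy function.

H(0.4058) = 0.9742 bits
C = 1 - 0.9742 = 0.0258 bits per symbol

This means we can reliably transmit up to 0.0258 bits of information per channel use.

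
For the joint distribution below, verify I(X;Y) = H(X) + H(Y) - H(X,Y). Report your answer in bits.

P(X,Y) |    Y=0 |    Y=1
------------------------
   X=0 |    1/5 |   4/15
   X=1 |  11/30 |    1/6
I(X;Y) = 0.0495 bits

Mutual information has multiple equivalent forms:
- I(X;Y) = H(X) - H(X|Y)
- I(X;Y) = H(Y) - H(Y|X)
- I(X;Y) = H(X) + H(Y) - H(X,Y)

Computing all quantities:
H(X) = 0.9968, H(Y) = 0.9871, H(X,Y) = 1.9345
H(X|Y) = 0.9473, H(Y|X) = 0.9377

Verification:
H(X) - H(X|Y) = 0.9968 - 0.9473 = 0.0495
H(Y) - H(Y|X) = 0.9871 - 0.9377 = 0.0495
H(X) + H(Y) - H(X,Y) = 0.9968 + 0.9871 - 1.9345 = 0.0495

All forms give I(X;Y) = 0.0495 bits. ✓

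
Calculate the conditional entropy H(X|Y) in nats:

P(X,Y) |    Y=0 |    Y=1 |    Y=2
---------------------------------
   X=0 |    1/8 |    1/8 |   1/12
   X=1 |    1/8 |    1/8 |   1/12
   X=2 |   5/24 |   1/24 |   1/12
1.0566 nats

Using the chain rule: H(X|Y) = H(X,Y) - H(Y)

First, compute H(X,Y) = 2.1202 nats

Marginal P(Y) = (11/24, 7/24, 1/4)
H(Y) = 1.0635 nats

H(X|Y) = H(X,Y) - H(Y) = 2.1202 - 1.0635 = 1.0566 nats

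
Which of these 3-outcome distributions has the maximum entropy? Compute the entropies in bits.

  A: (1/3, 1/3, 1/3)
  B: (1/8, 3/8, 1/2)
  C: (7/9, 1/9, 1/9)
A

For a discrete distribution over n outcomes, entropy is maximized by the uniform distribution.

Computing entropies:
H(A) = 1.5850 bits
H(B) = 1.4056 bits
H(C) = 0.9864 bits

The uniform distribution (where all probabilities equal 1/3) achieves the maximum entropy of log_2(3) = 1.5850 bits.

Distribution A has the highest entropy.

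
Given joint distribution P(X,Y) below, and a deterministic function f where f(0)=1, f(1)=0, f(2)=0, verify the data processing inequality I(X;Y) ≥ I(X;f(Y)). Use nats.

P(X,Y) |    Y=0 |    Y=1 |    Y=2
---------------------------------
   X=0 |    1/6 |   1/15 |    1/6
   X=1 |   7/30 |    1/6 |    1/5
I(X;Y) = 0.0091, I(X;f(Y)) = 0.0004, inequality holds: 0.0091 ≥ 0.0004

Data Processing Inequality: For any Markov chain X → Y → Z, we have I(X;Y) ≥ I(X;Z).

Here Z = f(Y) is a deterministic function of Y, forming X → Y → Z.

Original I(X;Y) = 0.0091 nats

After applying f:
P(X,Z) where Z=f(Y):
- P(X,Z=0) = P(X,Y=1) + P(X,Y=2)
- P(X,Z=1) = P(X,Y=0)

I(X;Z) = I(X;f(Y)) = 0.0004 nats

Verification: 0.0091 ≥ 0.0004 ✓

Information cannot be created by processing; the function f can only lose information about X.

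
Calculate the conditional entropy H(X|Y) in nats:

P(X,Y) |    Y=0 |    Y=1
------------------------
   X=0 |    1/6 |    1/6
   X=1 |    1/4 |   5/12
0.6294 nats

Using the chain rule: H(X|Y) = H(X,Y) - H(Y)

First, compute H(X,Y) = 1.3086 nats

Marginal P(Y) = (5/12, 7/12)
H(Y) = 0.6792 nats

H(X|Y) = H(X,Y) - H(Y) = 1.3086 - 0.6792 = 0.6294 nats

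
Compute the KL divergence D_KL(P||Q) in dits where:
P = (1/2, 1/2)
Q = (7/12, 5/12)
0.0061 dits

KL divergence: D_KL(P||Q) = Σ p(x) log(p(x)/q(x))

Computing term by term:
  x=0: 1/2 × log_10[(1/2)/(7/12)] = 1/2 × -0.0669 = -0.0335
  x=1: 1/2 × log_10[(1/2)/(5/12)] = 1/2 × 0.0792 = 0.0396

D_KL(P||Q) = 0.0061 dits

Note: KL divergence is always non-negative and equals 0 iff P = Q.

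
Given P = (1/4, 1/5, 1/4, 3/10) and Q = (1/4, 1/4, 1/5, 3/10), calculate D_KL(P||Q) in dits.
0.0048 dits

KL divergence: D_KL(P||Q) = Σ p(x) log(p(x)/q(x))

Computing term by term:
  x=0: 1/4 × log_10[(1/4)/(1/4)] = 1/4 × 0.0000 = 0.0000
  x=1: 1/5 × log_10[(1/5)/(1/4)] = 1/5 × -0.0969 = -0.0194
  x=2: 1/4 × log_10[(1/4)/(1/5)] = 1/4 × 0.0969 = 0.0242
  x=3: 3/10 × log_10[(3/10)/(3/10)] = 3/10 × 0.0000 = 0.0000

D_KL(P||Q) = 0.0048 dits

Note: KL divergence is always non-negative and equals 0 iff P = Q.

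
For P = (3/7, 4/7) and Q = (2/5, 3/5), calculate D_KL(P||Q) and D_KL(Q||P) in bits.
D_KL(P||Q) = 0.0024, D_KL(Q||P) = 0.0024

KL divergence is not symmetric: D_KL(P||Q) ≠ D_KL(Q||P) in general.

D_KL(P||Q) = 0.0024 bits
D_KL(Q||P) = 0.0024 bits

In this case they happen to be equal (to 4 decimal places).

This asymmetry is why KL divergence is not a true distance metric.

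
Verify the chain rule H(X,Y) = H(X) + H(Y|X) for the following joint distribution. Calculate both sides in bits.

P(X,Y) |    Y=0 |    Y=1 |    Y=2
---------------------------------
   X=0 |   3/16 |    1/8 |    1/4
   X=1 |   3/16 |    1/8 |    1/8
H(X,Y) = 2.5306, H(X) = 0.9887, H(Y|X) = 1.5419 (all in bits)

Chain rule: H(X,Y) = H(X) + H(Y|X)

Left side — joint entropy directly:
H(X,Y) = -Σ p(x,y) log p(x,y) = 2.5306 bits

Right side — compute H(Y|X) from the conditional distributions:
P(X) = (9/16, 7/16), so H(X) = 0.9887 bits
H(Y|X) = Σ_x P(X=x) · H(Y|X=x):
  P(Y|X=0) = (1/3, 2/9, 4/9), H(Y|X=0) = 1.5305, weight P(X=0) = 9/16
  P(Y|X=1) = (3/7, 2/7, 2/7), H(Y|X=1) = 1.5567, weight P(X=1) = 7/16
H(Y|X) = 1.5419 bits

H(X) + H(Y|X) = 0.9887 + 1.5419 = 2.5306 bits

Both sides equal 2.5306 bits. ✓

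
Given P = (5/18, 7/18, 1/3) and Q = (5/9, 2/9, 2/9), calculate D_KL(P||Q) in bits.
0.2312 bits

KL divergence: D_KL(P||Q) = Σ p(x) log(p(x)/q(x))

Computing term by term:
  x=0: 5/18 × log_2[(5/18)/(5/9)] = 5/18 × -1.0000 = -0.2778
  x=1: 7/18 × log_2[(7/18)/(2/9)] = 7/18 × 0.8074 = 0.3140
  x=2: 1/3 × log_2[(1/3)/(2/9)] = 1/3 × 0.5850 = 0.1950

D_KL(P||Q) = 0.2312 bits

Note: KL divergence is always non-negative and equals 0 iff P = Q.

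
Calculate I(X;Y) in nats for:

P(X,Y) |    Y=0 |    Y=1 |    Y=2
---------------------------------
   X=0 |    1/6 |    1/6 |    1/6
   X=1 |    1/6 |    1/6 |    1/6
0.0000 nats

Mutual information: I(X;Y) = H(X) + H(Y) - H(X,Y)

Marginals:
P(X) = (1/2, 1/2), H(X) = 0.6931 nats
P(Y) = (1/3, 1/3, 1/3), H(Y) = 1.0986 nats

Joint entropy: H(X,Y) = 1.7918 nats

I(X;Y) = 0.6931 + 1.0986 - 1.7918 = 0.0000 nats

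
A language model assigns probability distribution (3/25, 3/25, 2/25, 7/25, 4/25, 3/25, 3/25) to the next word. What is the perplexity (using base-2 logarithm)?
6.4846

Perplexity is 2^H (or exp(H) for natural log).

First, H = -Σ p log p = 2.6970 bits
Perplexity = 2^2.6970 = 6.4846

Interpretation: The model's uncertainty is equivalent to choosing uniformly among 6.5 options.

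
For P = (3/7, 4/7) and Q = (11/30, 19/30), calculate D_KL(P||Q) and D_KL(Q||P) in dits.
D_KL(P||Q) = 0.0035, D_KL(Q||P) = 0.0034

KL divergence is not symmetric: D_KL(P||Q) ≠ D_KL(Q||P) in general.

D_KL(P||Q) = 0.0035 dits
D_KL(Q||P) = 0.0034 dits

No, they are not equal!

This asymmetry is why KL divergence is not a true distance metric.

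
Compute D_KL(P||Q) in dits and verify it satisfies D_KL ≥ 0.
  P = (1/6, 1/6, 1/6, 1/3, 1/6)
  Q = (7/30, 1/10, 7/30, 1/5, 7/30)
0.0379 dits

KL divergence satisfies the Gibbs inequality: D_KL(P||Q) ≥ 0 for all distributions P, Q.

D_KL(P||Q) = Σ p(x) log(p(x)/q(x))
Term by term:
  x=0: 1/6 × log_10[(1/6)/(7/30)] = -0.0244
  x=1: 1/6 × log_10[(1/6)/(1/10)] = 0.0370
  x=2: 1/6 × log_10[(1/6)/(7/30)] = -0.0244
  x=3: 1/3 × log_10[(1/3)/(1/5)] = 0.0739
  x=4: 1/6 × log_10[(1/6)/(7/30)] = -0.0244
D_KL(P||Q) = 0.0379 dits

D_KL(P||Q) = 0.0379 ≥ 0 ✓

This non-negativity is a fundamental property: relative entropy cannot be negative because it measures how different Q is from P.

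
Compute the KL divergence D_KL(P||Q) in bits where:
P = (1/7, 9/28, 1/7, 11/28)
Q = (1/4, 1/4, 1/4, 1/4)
0.1420 bits

KL divergence: D_KL(P||Q) = Σ p(x) log(p(x)/q(x))

Computing term by term:
  x=0: 1/7 × log_2[(1/7)/(1/4)] = 1/7 × -0.8074 = -0.1153
  x=1: 9/28 × log_2[(9/28)/(1/4)] = 9/28 × 0.3626 = 0.1165
  x=2: 1/7 × log_2[(1/7)/(1/4)] = 1/7 × -0.8074 = -0.1153
  x=3: 11/28 × log_2[(11/28)/(1/4)] = 11/28 × 0.6521 = 0.2562

D_KL(P||Q) = 0.1420 bits

Note: KL divergence is always non-negative and equals 0 iff P = Q.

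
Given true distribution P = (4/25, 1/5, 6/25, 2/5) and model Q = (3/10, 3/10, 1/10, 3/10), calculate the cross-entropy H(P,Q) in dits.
0.6374 dits

Cross-entropy: H(P,Q) = -Σ p(x) log q(x)

Alternatively: H(P,Q) = H(P) + D_KL(P||Q)
H(P) = 0.5751 dits
D_KL(P||Q) = 0.0623 dits

H(P,Q) = 0.5751 + 0.0623 = 0.6374 dits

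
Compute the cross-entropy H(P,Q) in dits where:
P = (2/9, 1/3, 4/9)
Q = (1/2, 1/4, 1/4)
0.5352 dits

Cross-entropy: H(P,Q) = -Σ p(x) log q(x)

Alternatively: H(P,Q) = H(P) + D_KL(P||Q)
H(P) = 0.4607 dits
D_KL(P||Q) = 0.0744 dits

H(P,Q) = 0.4607 + 0.0744 = 0.5352 dits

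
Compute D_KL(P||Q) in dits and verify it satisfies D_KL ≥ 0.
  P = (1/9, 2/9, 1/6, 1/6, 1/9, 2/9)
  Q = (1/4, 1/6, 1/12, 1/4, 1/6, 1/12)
0.0845 dits

KL divergence satisfies the Gibbs inequality: D_KL(P||Q) ≥ 0 for all distributions P, Q.

D_KL(P||Q) = Σ p(x) log(p(x)/q(x))
Term by term:
  x=0: 1/9 × log_10[(1/9)/(1/4)] = -0.0391
  x=1: 2/9 × log_10[(2/9)/(1/6)] = 0.0278
  x=2: 1/6 × log_10[(1/6)/(1/12)] = 0.0502
  x=3: 1/6 × log_10[(1/6)/(1/4)] = -0.0293
  x=4: 1/9 × log_10[(1/9)/(1/6)] = -0.0196
  x=5: 2/9 × log_10[(2/9)/(1/12)] = 0.0947
D_KL(P||Q) = 0.0845 dits

D_KL(P||Q) = 0.0845 ≥ 0 ✓

This non-negativity is a fundamental property: relative entropy cannot be negative because it measures how different Q is from P.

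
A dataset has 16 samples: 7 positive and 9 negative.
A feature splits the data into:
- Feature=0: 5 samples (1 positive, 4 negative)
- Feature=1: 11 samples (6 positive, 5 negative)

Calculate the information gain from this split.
0.0797 bits

Information Gain = H(Y) - H(Y|Feature)

Before split:
P(positive) = 7/16 = 0.4375
H(Y) = 0.9887 bits

After split:
Feature=0: H = 0.7219 bits (weight = 5/16)
Feature=1: H = 0.9940 bits (weight = 11/16)
H(Y|Feature) = (5/16)×0.7219 + (11/16)×0.9940 = 0.9090 bits

Information Gain = 0.9887 - 0.9090 = 0.0797 bits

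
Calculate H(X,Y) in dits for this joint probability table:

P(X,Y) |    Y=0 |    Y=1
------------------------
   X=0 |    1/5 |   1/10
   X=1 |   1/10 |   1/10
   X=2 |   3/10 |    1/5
0.7365 dits

Joint entropy is H(X,Y) = -Σ_{x,y} p(x,y) log p(x,y).

Summing over all non-zero entries:
H(X,Y) = -[1/5·log_10(1/5) + 1/10·log_10(1/10) + 1/10·log_10(1/10) + 1/10·log_10(1/10) + 3/10·log_10(3/10) + 1/5·log_10(1/5)]
H(X,Y) = 0.7365 dits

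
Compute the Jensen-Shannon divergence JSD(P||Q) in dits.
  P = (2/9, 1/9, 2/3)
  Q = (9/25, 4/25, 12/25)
0.0079 dits

Jensen-Shannon divergence is:
JSD(P||Q) = 0.5 × D_KL(P||M) + 0.5 × D_KL(Q||M)
where M = 0.5 × (P + Q) is the mixture distribution.

M = 0.5 × (2/9, 1/9, 2/3) + 0.5 × (9/25, 4/25, 12/25) = (0.291111, 0.135556, 0.573333)

D_KL(P||M) = 0.0080 dits
D_KL(Q||M) = 0.0077 dits

JSD(P||Q) = 0.5 × 0.0080 + 0.5 × 0.0077 = 0.0079 dits

Unlike KL divergence, JSD is symmetric and bounded: 0 ≤ JSD ≤ log(2).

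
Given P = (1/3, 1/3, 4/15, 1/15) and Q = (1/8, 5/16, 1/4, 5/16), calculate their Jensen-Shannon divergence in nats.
0.0681 nats

Jensen-Shannon divergence is:
JSD(P||Q) = 0.5 × D_KL(P||M) + 0.5 × D_KL(Q||M)
where M = 0.5 × (P + Q) is the mixture distribution.

M = 0.5 × (1/3, 1/3, 4/15, 1/15) + 0.5 × (1/8, 5/16, 1/4, 5/16) = (0.229167, 0.322917, 0.258333, 0.189583)

D_KL(P||M) = 0.0743 nats
D_KL(Q||M) = 0.0620 nats

JSD(P||Q) = 0.5 × 0.0743 + 0.5 × 0.0620 = 0.0681 nats

Unlike KL divergence, JSD is symmetric and bounded: 0 ≤ JSD ≤ log(2).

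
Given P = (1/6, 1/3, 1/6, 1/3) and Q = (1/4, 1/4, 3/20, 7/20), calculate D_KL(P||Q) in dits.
0.0129 dits

KL divergence: D_KL(P||Q) = Σ p(x) log(p(x)/q(x))

Computing term by term:
  x=0: 1/6 × log_10[(1/6)/(1/4)] = 1/6 × -0.1761 = -0.0293
  x=1: 1/3 × log_10[(1/3)/(1/4)] = 1/3 × 0.1249 = 0.0416
  x=2: 1/6 × log_10[(1/6)/(3/20)] = 1/6 × 0.0458 = 0.0076
  x=3: 1/3 × log_10[(1/3)/(7/20)] = 1/3 × -0.0212 = -0.0071

D_KL(P||Q) = 0.0129 dits

Note: KL divergence is always non-negative and equals 0 iff P = Q.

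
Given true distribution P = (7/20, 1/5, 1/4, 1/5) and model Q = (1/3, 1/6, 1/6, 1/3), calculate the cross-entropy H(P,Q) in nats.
1.4105 nats

Cross-entropy: H(P,Q) = -Σ p(x) log q(x)

Alternatively: H(P,Q) = H(P) + D_KL(P||Q)
H(P) = 1.3578 nats
D_KL(P||Q) = 0.0527 nats

H(P,Q) = 1.3578 + 0.0527 = 1.4105 nats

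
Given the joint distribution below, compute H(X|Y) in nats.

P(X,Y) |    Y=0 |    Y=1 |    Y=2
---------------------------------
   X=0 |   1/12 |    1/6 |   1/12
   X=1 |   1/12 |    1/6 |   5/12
0.5719 nats

Using the chain rule: H(X|Y) = H(X,Y) - H(Y)

First, compute H(X,Y) = 1.5833 nats

Marginal P(Y) = (1/6, 1/3, 1/2)
H(Y) = 1.0114 nats

H(X|Y) = H(X,Y) - H(Y) = 1.5833 - 1.0114 = 0.5719 nats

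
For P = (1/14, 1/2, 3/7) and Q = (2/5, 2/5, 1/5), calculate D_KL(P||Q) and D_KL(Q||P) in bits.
D_KL(P||Q) = 0.4547, D_KL(Q||P) = 0.6455

KL divergence is not symmetric: D_KL(P||Q) ≠ D_KL(Q||P) in general.

D_KL(P||Q) = 0.4547 bits
D_KL(Q||P) = 0.6455 bits

No, they are not equal!

This asymmetry is why KL divergence is not a true distance metric.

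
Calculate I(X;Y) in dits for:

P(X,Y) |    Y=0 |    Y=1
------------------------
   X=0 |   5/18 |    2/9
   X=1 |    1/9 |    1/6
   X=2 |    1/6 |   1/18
0.0137 dits

Mutual information: I(X;Y) = H(X) + H(Y) - H(X,Y)

Marginals:
P(X) = (1/2, 5/18, 2/9), H(X) = 0.4502 dits
P(Y) = (5/9, 4/9), H(Y) = 0.2983 dits

Joint entropy: H(X,Y) = 0.7348 dits

I(X;Y) = 0.4502 + 0.2983 - 0.7348 = 0.0137 dits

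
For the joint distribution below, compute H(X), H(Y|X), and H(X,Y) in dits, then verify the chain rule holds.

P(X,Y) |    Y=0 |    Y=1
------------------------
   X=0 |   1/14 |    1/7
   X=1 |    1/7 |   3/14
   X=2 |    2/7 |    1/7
H(X,Y) = 0.7429, H(X) = 0.4608, H(Y|X) = 0.2821 (all in dits)

Chain rule: H(X,Y) = H(X) + H(Y|X)

Left side — joint entropy directly:
H(X,Y) = -Σ p(x,y) log p(x,y) = 0.7429 dits

Right side — compute H(Y|X) from the conditional distributions:
P(X) = (3/14, 5/14, 3/7), so H(X) = 0.4608 dits
H(Y|X) = Σ_x P(X=x) · H(Y|X=x):
  P(Y|X=0) = (1/3, 2/3), H(Y|X=0) = 0.2764, weight P(X=0) = 3/14
  P(Y|X=1) = (2/5, 3/5), H(Y|X=1) = 0.2923, weight P(X=1) = 5/14
  P(Y|X=2) = (2/3, 1/3), H(Y|X=2) = 0.2764, weight P(X=2) = 3/7
H(Y|X) = 0.2821 dits

H(X) + H(Y|X) = 0.4608 + 0.2821 = 0.7429 dits

Both sides equal 0.7429 dits. ✓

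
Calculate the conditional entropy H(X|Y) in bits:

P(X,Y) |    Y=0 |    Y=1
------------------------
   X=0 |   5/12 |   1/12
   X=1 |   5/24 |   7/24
0.8605 bits

Using the chain rule: H(X|Y) = H(X,Y) - H(Y)

First, compute H(X,Y) = 1.8149 bits

Marginal P(Y) = (5/8, 3/8)
H(Y) = 0.9544 bits

H(X|Y) = H(X,Y) - H(Y) = 1.8149 - 0.9544 = 0.8605 bits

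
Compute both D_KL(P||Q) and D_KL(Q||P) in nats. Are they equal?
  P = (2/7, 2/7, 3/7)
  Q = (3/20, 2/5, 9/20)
D_KL(P||Q) = 0.0671, D_KL(Q||P) = 0.0599

KL divergence is not symmetric: D_KL(P||Q) ≠ D_KL(Q||P) in general.

D_KL(P||Q) = 0.0671 nats
D_KL(Q||P) = 0.0599 nats

No, they are not equal!

This asymmetry is why KL divergence is not a true distance metric.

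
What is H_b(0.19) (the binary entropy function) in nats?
0.4862 nats

The binary entropy function is:
H(p) = -p log(p) - (1-p) log(1-p)

H(0.19) = -0.19 × log_e(0.19) - 0.81 × log_e(0.81)
H(0.19) = 0.4862 nats

Note: Binary entropy is maximized at p=0.5 (H=1 bit) and minimized at p=0 or p=1 (H=0).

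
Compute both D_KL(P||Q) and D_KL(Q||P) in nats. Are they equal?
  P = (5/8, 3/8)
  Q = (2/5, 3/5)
D_KL(P||Q) = 0.1027, D_KL(Q||P) = 0.1035

KL divergence is not symmetric: D_KL(P||Q) ≠ D_KL(Q||P) in general.

D_KL(P||Q) = 0.1027 nats
D_KL(Q||P) = 0.1035 nats

No, they are not equal!

This asymmetry is why KL divergence is not a true distance metric.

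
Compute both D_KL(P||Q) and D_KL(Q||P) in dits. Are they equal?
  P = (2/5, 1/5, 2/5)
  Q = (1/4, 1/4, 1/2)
D_KL(P||Q) = 0.0235, D_KL(Q||P) = 0.0217

KL divergence is not symmetric: D_KL(P||Q) ≠ D_KL(Q||P) in general.

D_KL(P||Q) = 0.0235 dits
D_KL(Q||P) = 0.0217 dits

No, they are not equal!

This asymmetry is why KL divergence is not a true distance metric.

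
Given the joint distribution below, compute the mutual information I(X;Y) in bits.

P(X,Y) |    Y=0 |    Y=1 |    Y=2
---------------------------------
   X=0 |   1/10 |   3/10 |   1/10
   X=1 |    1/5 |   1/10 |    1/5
0.1245 bits

Mutual information: I(X;Y) = H(X) + H(Y) - H(X,Y)

Marginals:
P(X) = (1/2, 1/2), H(X) = 1.0000 bits
P(Y) = (3/10, 2/5, 3/10), H(Y) = 1.5710 bits

Joint entropy: H(X,Y) = 2.4464 bits

I(X;Y) = 1.0000 + 1.5710 - 2.4464 = 0.1245 bits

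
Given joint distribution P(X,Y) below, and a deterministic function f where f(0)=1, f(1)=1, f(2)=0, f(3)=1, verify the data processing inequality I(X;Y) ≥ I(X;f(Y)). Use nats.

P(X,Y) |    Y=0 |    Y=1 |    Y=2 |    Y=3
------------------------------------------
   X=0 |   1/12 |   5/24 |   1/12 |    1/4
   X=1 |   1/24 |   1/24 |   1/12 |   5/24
I(X;Y) = 0.0380, I(X;f(Y)) = 0.0065, inequality holds: 0.0380 ≥ 0.0065

Data Processing Inequality: For any Markov chain X → Y → Z, we have I(X;Y) ≥ I(X;Z).

Here Z = f(Y) is a deterministic function of Y, forming X → Y → Z.

Original I(X;Y) = 0.0380 nats

After applying f:
P(X,Z) where Z=f(Y):
- P(X,Z=0) = P(X,Y=2)
- P(X,Z=1) = P(X,Y=0) + P(X,Y=1) + P(X,Y=3)

I(X;Z) = I(X;f(Y)) = 0.0065 nats

Verification: 0.0380 ≥ 0.0065 ✓

Information cannot be created by processing; the function f can only lose information about X.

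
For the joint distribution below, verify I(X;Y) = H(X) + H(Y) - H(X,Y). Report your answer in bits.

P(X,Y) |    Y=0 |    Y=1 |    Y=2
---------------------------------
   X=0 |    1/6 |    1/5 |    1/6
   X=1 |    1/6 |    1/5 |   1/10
I(X;Y) = 0.0089 bits

Mutual information has multiple equivalent forms:
- I(X;Y) = H(X) - H(X|Y)
- I(X;Y) = H(Y) - H(Y|X)
- I(X;Y) = H(X) + H(Y) - H(X,Y)

Computing all quantities:
H(X) = 0.9968, H(Y) = 1.5656, H(X,Y) = 2.5534
H(X|Y) = 0.9878, H(Y|X) = 1.5567

Verification:
H(X) - H(X|Y) = 0.9968 - 0.9878 = 0.0089
H(Y) - H(Y|X) = 1.5656 - 1.5567 = 0.0089
H(X) + H(Y) - H(X,Y) = 0.9968 + 1.5656 - 2.5534 = 0.0089

All forms give I(X;Y) = 0.0089 bits. ✓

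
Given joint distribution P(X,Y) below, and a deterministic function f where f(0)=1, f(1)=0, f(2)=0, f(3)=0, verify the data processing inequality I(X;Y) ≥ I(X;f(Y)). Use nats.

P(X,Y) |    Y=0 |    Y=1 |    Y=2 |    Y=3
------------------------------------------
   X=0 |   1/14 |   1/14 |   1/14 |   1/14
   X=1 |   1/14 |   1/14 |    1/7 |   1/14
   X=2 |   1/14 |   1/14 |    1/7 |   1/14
I(X;Y) = 0.0104, I(X;f(Y)) = 0.0015, inequality holds: 0.0104 ≥ 0.0015

Data Processing Inequality: For any Markov chain X → Y → Z, we have I(X;Y) ≥ I(X;Z).

Here Z = f(Y) is a deterministic function of Y, forming X → Y → Z.

Original I(X;Y) = 0.0104 nats

After applying f:
P(X,Z) where Z=f(Y):
- P(X,Z=0) = P(X,Y=1) + P(X,Y=2) + P(X,Y=3)
- P(X,Z=1) = P(X,Y=0)

I(X;Z) = I(X;f(Y)) = 0.0015 nats

Verification: 0.0104 ≥ 0.0015 ✓

Information cannot be created by processing; the function f can only lose information about X.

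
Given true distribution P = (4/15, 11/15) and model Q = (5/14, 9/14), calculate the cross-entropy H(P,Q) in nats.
0.5986 nats

Cross-entropy: H(P,Q) = -Σ p(x) log q(x)

Alternatively: H(P,Q) = H(P) + D_KL(P||Q)
H(P) = 0.5799 nats
D_KL(P||Q) = 0.0187 nats

H(P,Q) = 0.5799 + 0.0187 = 0.5986 nats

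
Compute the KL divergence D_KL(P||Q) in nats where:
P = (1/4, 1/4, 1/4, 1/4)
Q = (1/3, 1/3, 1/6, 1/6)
0.0589 nats

KL divergence: D_KL(P||Q) = Σ p(x) log(p(x)/q(x))

Computing term by term:
  x=0: 1/4 × log_e[(1/4)/(1/3)] = 1/4 × -0.2877 = -0.0719
  x=1: 1/4 × log_e[(1/4)/(1/3)] = 1/4 × -0.2877 = -0.0719
  x=2: 1/4 × log_e[(1/4)/(1/6)] = 1/4 × 0.4055 = 0.1014
  x=3: 1/4 × log_e[(1/4)/(1/6)] = 1/4 × 0.4055 = 0.1014

D_KL(P||Q) = 0.0589 nats

Note: KL divergence is always non-negative and equals 0 iff P = Q.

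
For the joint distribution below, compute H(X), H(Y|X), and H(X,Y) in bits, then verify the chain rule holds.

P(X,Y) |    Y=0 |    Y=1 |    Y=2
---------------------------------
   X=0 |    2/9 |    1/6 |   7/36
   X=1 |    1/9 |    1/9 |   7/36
H(X,Y) = 2.5362, H(X) = 0.9799, H(Y|X) = 1.5564 (all in bits)

Chain rule: H(X,Y) = H(X) + H(Y|X)

Left side — joint entropy directly:
H(X,Y) = -Σ p(x,y) log p(x,y) = 2.5362 bits

Right side — compute H(Y|X) from the conditional distributions:
P(X) = (7/12, 5/12), so H(X) = 0.9799 bits
H(Y|X) = Σ_x P(X=x) · H(Y|X=x):
  P(Y|X=0) = (8/21, 2/7, 1/3), H(Y|X=0) = 1.5751, weight P(X=0) = 7/12
  P(Y|X=1) = (4/15, 4/15, 7/15), H(Y|X=1) = 1.5301, weight P(X=1) = 5/12
H(Y|X) = 1.5564 bits

H(X) + H(Y|X) = 0.9799 + 1.5564 = 2.5362 bits

Both sides equal 2.5362 bits. ✓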